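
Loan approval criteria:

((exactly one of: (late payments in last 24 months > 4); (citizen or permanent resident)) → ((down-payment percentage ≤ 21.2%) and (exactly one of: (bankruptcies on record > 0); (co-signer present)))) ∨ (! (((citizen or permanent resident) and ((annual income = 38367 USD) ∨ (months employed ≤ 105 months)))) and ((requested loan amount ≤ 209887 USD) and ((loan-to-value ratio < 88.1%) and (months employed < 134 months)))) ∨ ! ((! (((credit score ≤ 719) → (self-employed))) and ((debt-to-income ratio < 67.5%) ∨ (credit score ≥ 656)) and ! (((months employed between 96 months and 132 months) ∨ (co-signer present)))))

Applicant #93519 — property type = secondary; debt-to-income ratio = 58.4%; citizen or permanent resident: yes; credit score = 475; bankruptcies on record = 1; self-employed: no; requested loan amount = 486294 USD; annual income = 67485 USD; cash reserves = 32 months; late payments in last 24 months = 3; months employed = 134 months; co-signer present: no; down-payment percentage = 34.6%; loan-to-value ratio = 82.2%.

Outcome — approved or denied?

Atomic conditions:
  late payments in last 24 months > 4: 3 > 4 is false
  citizen or permanent resident: yes → true
  down-payment percentage ≤ 21.2%: 34.6 ≤ 21.2 is false
  bankruptcies on record > 0: 1 > 0 is true
  co-signer present: no → false
  annual income = 38367 USD: 67485 == 38367 is false
  months employed ≤ 105 months: 134 ≤ 105 is false
  requested loan amount ≤ 209887 USD: 486294 ≤ 209887 is false
  loan-to-value ratio < 88.1%: 82.2 < 88.1 is true
  months employed < 134 months: 134 < 134 is false
  credit score ≤ 719: 475 ≤ 719 is true
  self-employed: no → false
  debt-to-income ratio < 67.5%: 58.4 < 67.5 is true
  credit score ≥ 656: 475 ≥ 656 is false
  months employed between 96 months and 132 months: 134 in [96, 132] is false
Combine:
[1.1] exactly-one(false, true) = true
[1.2.2] exactly-one(true, false) = true
[1.2] false AND true = false
[1] true → false = false
[2.1.1.2] false OR false = false
[2.1.1] true AND false = false
[2.1] NOT false = true
[2.2.2] true AND false = false
[2.2] false AND false = false
[2] true AND false = false
[3.1.1.1] true → false = false
[3.1.1] NOT false = true
[3.1.2] true OR false = true
[3.1.3.1] false OR false = false
[3.1.3] NOT false = true
[3.1] true AND true AND true = true
[3] NOT true = false
[root] false OR false OR false = false
Overall: false → denied

Denied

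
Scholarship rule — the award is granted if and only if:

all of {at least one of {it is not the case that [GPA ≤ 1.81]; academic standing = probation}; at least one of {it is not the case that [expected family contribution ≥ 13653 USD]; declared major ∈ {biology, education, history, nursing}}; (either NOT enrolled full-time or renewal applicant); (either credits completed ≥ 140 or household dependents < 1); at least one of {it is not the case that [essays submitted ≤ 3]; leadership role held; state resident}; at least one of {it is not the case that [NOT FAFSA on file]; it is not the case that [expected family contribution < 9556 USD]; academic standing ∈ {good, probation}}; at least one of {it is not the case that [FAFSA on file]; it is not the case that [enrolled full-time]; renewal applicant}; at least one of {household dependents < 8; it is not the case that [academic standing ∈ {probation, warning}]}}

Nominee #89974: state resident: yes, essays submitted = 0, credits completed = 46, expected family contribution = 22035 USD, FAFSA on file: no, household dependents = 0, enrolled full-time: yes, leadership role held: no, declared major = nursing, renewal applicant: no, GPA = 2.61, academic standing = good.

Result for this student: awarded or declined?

Atomic conditions:
  GPA ≤ 1.81: 2.61 ≤ 1.81 is false
  academic standing = probation: good == probation is false
  expected family contribution ≥ 13653 USD: 22035 ≥ 13653 is true
  declared major ∈ {biology, education, history, nursing}: nursing is in the set → true
  NOT enrolled full-time: yes → false
  renewal applicant: no → false
  credits completed ≥ 140: 46 ≥ 140 is false
  household dependents < 1: 0 < 1 is true
  essays submitted ≤ 3: 0 ≤ 3 is true
  leadership role held: no → false
  state resident: yes → true
  NOT FAFSA on file: no → true
  expected family contribution < 9556 USD: 22035 < 9556 is false
  academic standing ∈ {good, probation}: good is in the set → true
  FAFSA on file: no → false
  enrolled full-time: yes → true
  household dependents < 8: 0 < 8 is true
  academic standing ∈ {probation, warning}: good is not in the set → false
Combine:
[1.1] NOT false = true
[1] true OR false = true
[2.1] NOT true = false
[2] false OR true = true
[3] false OR false = false
[4] false OR true = true
[5.1] NOT true = false
[5] false OR false OR true = true
[6.1] NOT true = false
[6.2] NOT false = true
[6] false OR true OR true = true
[7.1] NOT false = true
[7.2] NOT true = false
[7] true OR false OR false = true
[8.2] NOT false = true
[8] true OR true = true
[root] true AND true AND false AND true AND true AND true AND true AND true = false
Overall: false → declined

Declined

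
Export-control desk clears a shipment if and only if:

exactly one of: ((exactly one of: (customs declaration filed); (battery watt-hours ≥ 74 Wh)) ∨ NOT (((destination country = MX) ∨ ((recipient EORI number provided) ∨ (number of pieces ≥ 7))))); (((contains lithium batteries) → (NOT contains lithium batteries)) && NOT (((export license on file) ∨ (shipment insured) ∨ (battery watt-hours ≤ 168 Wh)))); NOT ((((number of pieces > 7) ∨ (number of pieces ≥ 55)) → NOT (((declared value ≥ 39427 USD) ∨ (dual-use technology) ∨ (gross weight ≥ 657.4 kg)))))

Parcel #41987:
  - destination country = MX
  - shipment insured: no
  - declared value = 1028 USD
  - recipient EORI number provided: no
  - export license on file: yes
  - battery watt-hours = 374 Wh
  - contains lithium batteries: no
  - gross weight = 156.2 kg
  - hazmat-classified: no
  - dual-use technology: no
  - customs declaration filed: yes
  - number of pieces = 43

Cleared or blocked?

Blocked

Atomic conditions:
  customs declaration filed: yes → true
  battery watt-hours ≥ 74 Wh: 374 ≥ 74 is true
  destination country = MX: MX == MX is true
  recipient EORI number provided: no → false
  number of pieces ≥ 7: 43 ≥ 7 is true
  contains lithium batteries: no → false
  NOT contains lithium batteries: no → true
  export license on file: yes → true
  shipment insured: no → false
  battery watt-hours ≤ 168 Wh: 374 ≤ 168 is false
  number of pieces > 7: 43 > 7 is true
  number of pieces ≥ 55: 43 ≥ 55 is false
  declared value ≥ 39427 USD: 1028 ≥ 39427 is false
  dual-use technology: no → false
  gross weight ≥ 657.4 kg: 156.2 ≥ 657.4 is false
Combine:
[1.1] exactly-one(true, true) = false
[1.2.1.2] false OR true = true
[1.2.1] true OR true = true
[1.2] NOT true = false
[1] false OR false = false
[2.1] false → true (antecedent false ⇒ implication holds) = true
[2.2.1] true OR false OR false = true
[2.2] NOT true = false
[2] true AND false = false
[3.1.1] true OR false = true
[3.1.2.1] false OR false OR false = false
[3.1.2] NOT false = true
[3.1] true → true = true
[3] NOT true = false
[root] exactly-one(false, false, false) = false
Overall: false → blocked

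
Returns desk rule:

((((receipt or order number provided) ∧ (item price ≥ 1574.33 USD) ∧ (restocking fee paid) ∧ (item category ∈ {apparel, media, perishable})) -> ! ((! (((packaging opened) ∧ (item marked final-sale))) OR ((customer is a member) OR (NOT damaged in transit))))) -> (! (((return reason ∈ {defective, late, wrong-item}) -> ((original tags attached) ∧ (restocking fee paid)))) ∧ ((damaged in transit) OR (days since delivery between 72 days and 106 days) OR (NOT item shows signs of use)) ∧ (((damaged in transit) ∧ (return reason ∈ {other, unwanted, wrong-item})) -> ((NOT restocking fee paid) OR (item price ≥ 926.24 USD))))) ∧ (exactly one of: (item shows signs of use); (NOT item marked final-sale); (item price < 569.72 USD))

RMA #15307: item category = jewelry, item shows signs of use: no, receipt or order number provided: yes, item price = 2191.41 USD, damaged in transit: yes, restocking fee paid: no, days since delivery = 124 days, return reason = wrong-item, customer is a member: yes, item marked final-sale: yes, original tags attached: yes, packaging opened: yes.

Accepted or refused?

Atomic conditions:
  receipt or order number provided: yes → true
  item price ≥ 1574.33 USD: 2191.41 ≥ 1574.33 is true
  restocking fee paid: no → false
  item category ∈ {apparel, media, perishable}: jewelry is not in the set → false
  packaging opened: yes → true
  item marked final-sale: yes → true
  customer is a member: yes → true
  NOT damaged in transit: yes → false
  return reason ∈ {defective, late, wrong-item}: wrong-item is in the set → true
  original tags attached: yes → true
  damaged in transit: yes → true
  days since delivery between 72 days and 106 days: 124 in [72, 106] is false
  NOT item shows signs of use: no → true
  return reason ∈ {other, unwanted, wrong-item}: wrong-item is in the set → true
  NOT restocking fee paid: no → true
  item price ≥ 926.24 USD: 2191.41 ≥ 926.24 is true
  item shows signs of use: no → false
  NOT item marked final-sale: yes → false
  item price < 569.72 USD: 2191.41 < 569.72 is false
Combine:
[1.1.1] true AND true AND false AND false = false
[1.1.2.1.1.1] true AND true = true
[1.1.2.1.1] NOT true = false
[1.1.2.1.2] true OR false = true
[1.1.2.1] false OR true = true
[1.1.2] NOT true = false
[1.1] false → false (antecedent false ⇒ implication holds) = true
[1.2.1.1.2] true AND false = false
[1.2.1.1] true → false = false
[1.2.1] NOT false = true
[1.2.2] true OR false OR true = true
[1.2.3.1] true AND true = true
[1.2.3.2] true OR true = true
[1.2.3] true → true = true
[1.2] true AND true AND true = true
[1] true → true = true
[2] exactly-one(false, false, false) = false
[root] true AND false = false
Overall: false → refused

Refused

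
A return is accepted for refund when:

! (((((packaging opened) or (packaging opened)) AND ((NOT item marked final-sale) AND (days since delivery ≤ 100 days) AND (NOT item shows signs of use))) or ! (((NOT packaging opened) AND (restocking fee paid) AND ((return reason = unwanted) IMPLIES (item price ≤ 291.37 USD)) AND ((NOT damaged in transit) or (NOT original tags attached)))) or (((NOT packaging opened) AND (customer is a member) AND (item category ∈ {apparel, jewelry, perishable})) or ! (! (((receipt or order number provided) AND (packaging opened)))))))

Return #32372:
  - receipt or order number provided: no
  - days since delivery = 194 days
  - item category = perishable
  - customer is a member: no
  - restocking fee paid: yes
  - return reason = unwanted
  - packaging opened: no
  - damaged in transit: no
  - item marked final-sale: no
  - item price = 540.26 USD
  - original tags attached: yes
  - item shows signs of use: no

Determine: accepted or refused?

Atomic conditions:
  packaging opened: no → false
  NOT item marked final-sale: no → true
  days since delivery ≤ 100 days: 194 ≤ 100 is false
  NOT item shows signs of use: no → true
  NOT packaging opened: no → true
  restocking fee paid: yes → true
  return reason = unwanted: unwanted == unwanted is true
  item price ≤ 291.37 USD: 540.26 ≤ 291.37 is false
  NOT damaged in transit: no → true
  NOT original tags attached: yes → false
  customer is a member: no → false
  item category ∈ {apparel, jewelry, perishable}: perishable is in the set → true
  receipt or order number provided: no → false
Combine:
[1.1.1] false OR false = false
[1.1.2] true AND false AND true = false
[1.1] false AND false = false
[1.2.1.3] true → false = false
[1.2.1.4] true OR false = true
[1.2.1] true AND true AND false AND true = false
[1.2] NOT false = true
[1.3.1] true AND false AND true = false
[1.3.2.1.1] false AND false = false
[1.3.2.1] NOT false = true
[1.3.2] NOT true = false
[1.3] false OR false = false
[1] false OR true OR false = true
[root] NOT true = false
Overall: false → refused

Refused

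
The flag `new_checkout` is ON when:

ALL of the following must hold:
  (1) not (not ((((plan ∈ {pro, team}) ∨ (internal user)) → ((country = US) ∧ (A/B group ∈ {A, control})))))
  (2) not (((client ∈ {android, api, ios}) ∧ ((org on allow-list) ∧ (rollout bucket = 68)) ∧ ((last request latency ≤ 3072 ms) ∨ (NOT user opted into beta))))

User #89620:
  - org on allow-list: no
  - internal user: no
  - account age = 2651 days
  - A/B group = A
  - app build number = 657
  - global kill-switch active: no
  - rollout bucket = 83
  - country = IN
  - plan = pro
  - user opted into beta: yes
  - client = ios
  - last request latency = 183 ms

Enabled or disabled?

Atomic conditions:
  plan ∈ {pro, team}: pro is in the set → true
  internal user: no → false
  country = US: IN == US is false
  A/B group ∈ {A, control}: A is in the set → true
  client ∈ {android, api, ios}: ios is in the set → true
  org on allow-list: no → false
  rollout bucket = 68: 83 == 68 is false
  last request latency ≤ 3072 ms: 183 ≤ 3072 is true
  NOT user opted into beta: yes → false
Combine:
[1.1.1.1] true OR false = true
[1.1.1.2] false AND true = false
[1.1.1] true → false = false
[1.1] NOT false = true
[1] NOT true = false
[2.1.2] false AND false = false
[2.1.3] true OR false = true
[2.1] true AND false AND true = false
[2] NOT false = true
[root] false AND true = false
Overall: false → disabled

Disabled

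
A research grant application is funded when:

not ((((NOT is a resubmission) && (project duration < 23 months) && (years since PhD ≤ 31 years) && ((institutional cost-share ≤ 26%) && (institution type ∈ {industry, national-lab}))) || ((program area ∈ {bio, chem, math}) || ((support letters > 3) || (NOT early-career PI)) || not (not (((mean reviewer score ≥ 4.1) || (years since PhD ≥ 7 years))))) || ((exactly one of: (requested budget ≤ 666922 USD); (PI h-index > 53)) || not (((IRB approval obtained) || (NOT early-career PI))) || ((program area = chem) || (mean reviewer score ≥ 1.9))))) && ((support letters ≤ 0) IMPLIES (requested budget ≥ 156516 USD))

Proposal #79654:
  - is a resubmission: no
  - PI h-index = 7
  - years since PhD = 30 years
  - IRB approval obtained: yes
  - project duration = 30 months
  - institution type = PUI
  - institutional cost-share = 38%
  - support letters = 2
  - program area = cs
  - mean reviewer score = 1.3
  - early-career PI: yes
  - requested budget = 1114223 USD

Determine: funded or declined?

Atomic conditions:
  NOT is a resubmission: no → true
  project duration < 23 months: 30 < 23 is false
  years since PhD ≤ 31 years: 30 ≤ 31 is true
  institutional cost-share ≤ 26%: 38 ≤ 26 is false
  institution type ∈ {industry, national-lab}: PUI is not in the set → false
  program area ∈ {bio, chem, math}: cs is not in the set → false
  support letters > 3: 2 > 3 is false
  NOT early-career PI: yes → false
  mean reviewer score ≥ 4.1: 1.3 ≥ 4.1 is false
  years since PhD ≥ 7 years: 30 ≥ 7 is true
  requested budget ≤ 666922 USD: 1114223 ≤ 666922 is false
  PI h-index > 53: 7 > 53 is false
  IRB approval obtained: yes → true
  program area = chem: cs == chem is false
  mean reviewer score ≥ 1.9: 1.3 ≥ 1.9 is false
  support letters ≤ 0: 2 ≤ 0 is false
  requested budget ≥ 156516 USD: 1114223 ≥ 156516 is true
Combine:
[1.1.1.4] false AND false = false
[1.1.1] true AND false AND true AND false = false
[1.1.2.2] false OR false = false
[1.1.2.3.1.1] false OR true = true
[1.1.2.3.1] NOT true = false
[1.1.2.3] NOT false = true
[1.1.2] false OR false OR true = true
[1.1.3.1] exactly-one(false, false) = false
[1.1.3.2.1] true OR false = true
[1.1.3.2] NOT true = false
[1.1.3.3] false OR false = false
[1.1.3] false OR false OR false = false
[1.1] false OR true OR false = true
[1] NOT true = false
[2] false → true (antecedent false ⇒ implication holds) = true
[root] false AND true = false
Overall: false → declined

Declined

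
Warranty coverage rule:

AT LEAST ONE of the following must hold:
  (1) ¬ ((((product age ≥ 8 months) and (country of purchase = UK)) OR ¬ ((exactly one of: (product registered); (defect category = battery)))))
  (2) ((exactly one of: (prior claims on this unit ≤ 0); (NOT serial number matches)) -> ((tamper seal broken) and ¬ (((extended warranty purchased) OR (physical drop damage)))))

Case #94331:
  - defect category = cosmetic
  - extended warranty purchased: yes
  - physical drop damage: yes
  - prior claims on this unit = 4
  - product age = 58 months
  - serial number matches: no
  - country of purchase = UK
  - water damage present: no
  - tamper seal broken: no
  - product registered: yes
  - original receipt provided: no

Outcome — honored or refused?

Refused

Atomic conditions:
  product age ≥ 8 months: 58 ≥ 8 is true
  country of purchase = UK: UK == UK is true
  product registered: yes → true
  defect category = battery: cosmetic == battery is false
  prior claims on this unit ≤ 0: 4 ≤ 0 is false
  NOT serial number matches: no → true
  tamper seal broken: no → false
  extended warranty purchased: yes → true
  physical drop damage: yes → true
Combine:
[1.1.1] true AND true = true
[1.1.2.1] exactly-one(true, false) = true
[1.1.2] NOT true = false
[1.1] true OR false = true
[1] NOT true = false
[2.1] exactly-one(false, true) = true
[2.2.2.1] true OR true = true
[2.2.2] NOT true = false
[2.2] false AND false = false
[2] true → false = false
[root] false OR false = false
Overall: false → refused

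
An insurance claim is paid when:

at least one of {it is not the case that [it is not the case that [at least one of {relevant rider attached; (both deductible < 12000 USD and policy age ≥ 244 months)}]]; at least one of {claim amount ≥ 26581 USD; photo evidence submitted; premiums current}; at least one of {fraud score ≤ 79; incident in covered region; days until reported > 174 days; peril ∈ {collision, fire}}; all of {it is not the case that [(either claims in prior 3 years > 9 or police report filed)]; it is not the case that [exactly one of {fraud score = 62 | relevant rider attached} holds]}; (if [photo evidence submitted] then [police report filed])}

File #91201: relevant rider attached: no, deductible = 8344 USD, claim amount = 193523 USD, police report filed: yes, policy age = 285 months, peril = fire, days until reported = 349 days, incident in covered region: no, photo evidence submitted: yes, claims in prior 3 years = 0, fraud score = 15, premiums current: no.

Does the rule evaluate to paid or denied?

Atomic conditions:
  relevant rider attached: no → false
  deductible < 12000 USD: 8344 < 12000 is true
  policy age ≥ 244 months: 285 ≥ 244 is true
  claim amount ≥ 26581 USD: 193523 ≥ 26581 is true
  photo evidence submitted: yes → true
  premiums current: no → false
  fraud score ≤ 79: 15 ≤ 79 is true
  incident in covered region: no → false
  days until reported > 174 days: 349 > 174 is true
  peril ∈ {collision, fire}: fire is in the set → true
  claims in prior 3 years > 9: 0 > 9 is false
  police report filed: yes → true
  fraud score = 62: 15 == 62 is false
Combine:
[1.1.1.2] true AND true = true
[1.1.1] false OR true = true
[1.1] NOT true = false
[1] NOT false = true
[2] true OR true OR false = true
[3] true OR false OR true OR true = true
[4.1.1] false OR true = true
[4.1] NOT true = false
[4.2.1] exactly-one(false, false) = false
[4.2] NOT false = true
[4] false AND true = false
[5] true → true = true
[root] true OR true OR true OR false OR true = true
Overall: true → paid

Paid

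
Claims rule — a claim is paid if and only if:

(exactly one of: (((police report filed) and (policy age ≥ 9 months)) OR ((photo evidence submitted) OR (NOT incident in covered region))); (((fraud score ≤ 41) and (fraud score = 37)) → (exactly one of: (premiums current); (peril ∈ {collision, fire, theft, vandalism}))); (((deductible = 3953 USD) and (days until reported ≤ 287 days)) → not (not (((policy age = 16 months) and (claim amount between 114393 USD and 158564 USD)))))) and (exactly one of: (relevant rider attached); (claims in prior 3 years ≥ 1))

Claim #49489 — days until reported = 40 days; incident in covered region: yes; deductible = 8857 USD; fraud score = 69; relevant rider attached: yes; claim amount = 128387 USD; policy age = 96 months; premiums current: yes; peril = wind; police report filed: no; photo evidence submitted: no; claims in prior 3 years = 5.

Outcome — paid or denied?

Atomic conditions:
  police report filed: no → false
  policy age ≥ 9 months: 96 ≥ 9 is true
  photo evidence submitted: no → false
  NOT incident in covered region: yes → false
  fraud score ≤ 41: 69 ≤ 41 is false
  fraud score = 37: 69 == 37 is false
  premiums current: yes → true
  peril ∈ {collision, fire, theft, vandalism}: wind is not in the set → false
  deductible = 3953 USD: 8857 == 3953 is false
  days until reported ≤ 287 days: 40 ≤ 287 is true
  policy age = 16 months: 96 == 16 is false
  claim amount between 114393 USD and 158564 USD: 128387 in [114393, 158564] is true
  relevant rider attached: yes → true
  claims in prior 3 years ≥ 1: 5 ≥ 1 is true
Combine:
[1.1.1] false AND true = false
[1.1.2] false OR false = false
[1.1] false OR false = false
[1.2.1] false AND false = false
[1.2.2] exactly-one(true, false) = true
[1.2] false → true (antecedent false ⇒ implication holds) = true
[1.3.1] false AND true = false
[1.3.2.1.1] false AND true = false
[1.3.2.1] NOT false = true
[1.3.2] NOT true = false
[1.3] false → false (antecedent false ⇒ implication holds) = true
[1] exactly-one(false, true, true) = false
[2] exactly-one(true, true) = false
[root] false AND false = false
Overall: false → denied

Denied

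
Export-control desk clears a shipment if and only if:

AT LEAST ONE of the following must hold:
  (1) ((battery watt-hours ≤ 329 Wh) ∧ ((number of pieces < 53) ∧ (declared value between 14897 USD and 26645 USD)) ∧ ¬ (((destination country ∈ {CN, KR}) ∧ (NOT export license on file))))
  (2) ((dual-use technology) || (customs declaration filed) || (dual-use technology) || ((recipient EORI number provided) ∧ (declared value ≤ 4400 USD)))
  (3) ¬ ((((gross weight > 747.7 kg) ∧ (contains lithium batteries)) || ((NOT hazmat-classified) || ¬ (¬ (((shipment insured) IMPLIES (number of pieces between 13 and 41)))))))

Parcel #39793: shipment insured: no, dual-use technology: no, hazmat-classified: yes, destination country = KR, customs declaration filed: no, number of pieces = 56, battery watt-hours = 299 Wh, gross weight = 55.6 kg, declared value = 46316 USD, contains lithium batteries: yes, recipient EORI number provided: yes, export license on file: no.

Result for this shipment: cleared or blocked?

Atomic conditions:
  battery watt-hours ≤ 329 Wh: 299 ≤ 329 is true
  number of pieces < 53: 56 < 53 is false
  declared value between 14897 USD and 26645 USD: 46316 in [14897, 26645] is false
  destination country ∈ {CN, KR}: KR is in the set → true
  NOT export license on file: no → true
  dual-use technology: no → false
  customs declaration filed: no → false
  recipient EORI number provided: yes → true
  declared value ≤ 4400 USD: 46316 ≤ 4400 is false
  gross weight > 747.7 kg: 55.6 > 747.7 is false
  contains lithium batteries: yes → true
  NOT hazmat-classified: yes → false
  shipment insured: no → false
  number of pieces between 13 and 41: 56 in [13, 41] is false
Combine:
[1.2] false AND false = false
[1.3.1] true AND true = true
[1.3] NOT true = false
[1] true AND false AND false = false
[2.4] true AND false = false
[2] false OR false OR false OR false = false
[3.1.1] false AND true = false
[3.1.2.2.1.1] false → false (antecedent false ⇒ implication holds) = true
[3.1.2.2.1] NOT true = false
[3.1.2.2] NOT false = true
[3.1.2] false OR true = true
[3.1] false OR true = true
[3] NOT true = false
[root] false OR false OR false = false
Overall: false → blocked

Blocked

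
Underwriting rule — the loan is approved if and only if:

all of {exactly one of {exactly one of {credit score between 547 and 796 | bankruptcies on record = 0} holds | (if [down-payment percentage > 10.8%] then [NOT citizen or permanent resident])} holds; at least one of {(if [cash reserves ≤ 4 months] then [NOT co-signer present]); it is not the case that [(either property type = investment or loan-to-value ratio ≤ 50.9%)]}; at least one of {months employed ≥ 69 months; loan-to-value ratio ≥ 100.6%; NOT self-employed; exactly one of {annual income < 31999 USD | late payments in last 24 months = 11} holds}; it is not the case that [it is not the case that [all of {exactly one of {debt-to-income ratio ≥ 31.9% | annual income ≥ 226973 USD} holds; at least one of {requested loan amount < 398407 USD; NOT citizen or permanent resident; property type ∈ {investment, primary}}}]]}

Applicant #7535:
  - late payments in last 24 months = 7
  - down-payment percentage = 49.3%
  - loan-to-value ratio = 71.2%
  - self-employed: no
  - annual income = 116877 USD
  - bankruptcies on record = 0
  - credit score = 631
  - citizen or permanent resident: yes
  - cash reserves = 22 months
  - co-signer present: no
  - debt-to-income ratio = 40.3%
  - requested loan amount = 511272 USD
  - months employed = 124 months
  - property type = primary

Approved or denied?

Denied

Atomic conditions:
  credit score between 547 and 796: 631 in [547, 796] is true
  bankruptcies on record = 0: 0 == 0 is true
  down-payment percentage > 10.8%: 49.3 > 10.8 is true
  NOT citizen or permanent resident: yes → false
  cash reserves ≤ 4 months: 22 ≤ 4 is false
  NOT co-signer present: no → true
  property type = investment: primary == investment is false
  loan-to-value ratio ≤ 50.9%: 71.2 ≤ 50.9 is false
  months employed ≥ 69 months: 124 ≥ 69 is true
  loan-to-value ratio ≥ 100.6%: 71.2 ≥ 100.6 is false
  NOT self-employed: no → true
  annual income < 31999 USD: 116877 < 31999 is false
  late payments in last 24 months = 11: 7 == 11 is false
  debt-to-income ratio ≥ 31.9%: 40.3 ≥ 31.9 is true
  annual income ≥ 226973 USD: 116877 ≥ 226973 is false
  requested loan amount < 398407 USD: 511272 < 398407 is false
  property type ∈ {investment, primary}: primary is in the set → true
Combine:
[1.1] exactly-one(true, true) = false
[1.2] true → false = false
[1] exactly-one(false, false) = false
[2.1] false → true (antecedent false ⇒ implication holds) = true
[2.2.1] false OR false = false
[2.2] NOT false = true
[2] true OR true = true
[3.4] exactly-one(false, false) = false
[3] true OR false OR true OR false = true
[4.1.1.1] exactly-one(true, false) = true
[4.1.1.2] false OR false OR true = true
[4.1.1] true AND true = true
[4.1] NOT true = false
[4] NOT false = true
[root] false AND true AND true AND true = false
Overall: false → denied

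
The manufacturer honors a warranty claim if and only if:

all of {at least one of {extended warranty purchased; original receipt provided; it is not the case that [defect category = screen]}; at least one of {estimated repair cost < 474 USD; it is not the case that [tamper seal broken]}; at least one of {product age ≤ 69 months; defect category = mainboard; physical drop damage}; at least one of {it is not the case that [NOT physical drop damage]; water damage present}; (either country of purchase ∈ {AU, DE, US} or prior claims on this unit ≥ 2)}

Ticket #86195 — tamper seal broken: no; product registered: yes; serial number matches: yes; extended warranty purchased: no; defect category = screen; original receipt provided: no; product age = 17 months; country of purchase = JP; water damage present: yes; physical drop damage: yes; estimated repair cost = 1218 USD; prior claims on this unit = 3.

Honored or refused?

Refused

Atomic conditions:
  extended warranty purchased: no → false
  original receipt provided: no → false
  defect category = screen: screen == screen is true
  estimated repair cost < 474 USD: 1218 < 474 is false
  tamper seal broken: no → false
  product age ≤ 69 months: 17 ≤ 69 is true
  defect category = mainboard: screen == mainboard is false
  physical drop damage: yes → true
  NOT physical drop damage: yes → false
  water damage present: yes → true
  country of purchase ∈ {AU, DE, US}: JP is not in the set → false
  prior claims on this unit ≥ 2: 3 ≥ 2 is true
Combine:
[1.3] NOT true = false
[1] false OR false OR false = false
[2.2] NOT false = true
[2] false OR true = true
[3] true OR false OR true = true
[4.1] NOT false = true
[4] true OR true = true
[5] false OR true = true
[root] false AND true AND true AND true AND true = false
Overall: false → refused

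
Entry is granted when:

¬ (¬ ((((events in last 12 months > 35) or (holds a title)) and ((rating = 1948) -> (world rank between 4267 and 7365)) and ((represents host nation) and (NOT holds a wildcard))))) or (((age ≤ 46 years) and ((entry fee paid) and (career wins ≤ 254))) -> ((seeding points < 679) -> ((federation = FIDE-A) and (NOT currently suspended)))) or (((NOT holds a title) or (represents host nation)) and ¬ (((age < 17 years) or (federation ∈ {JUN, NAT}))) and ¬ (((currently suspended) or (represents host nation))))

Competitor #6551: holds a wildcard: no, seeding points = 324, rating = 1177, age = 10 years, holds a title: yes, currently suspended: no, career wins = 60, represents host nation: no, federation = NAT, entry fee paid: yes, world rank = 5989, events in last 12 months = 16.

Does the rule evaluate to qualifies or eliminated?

Atomic conditions:
  events in last 12 months > 35: 16 > 35 is false
  holds a title: yes → true
  rating = 1948: 1177 == 1948 is false
  world rank between 4267 and 7365: 5989 in [4267, 7365] is true
  represents host nation: no → false
  NOT holds a wildcard: no → true
  age ≤ 46 years: 10 ≤ 46 is true
  entry fee paid: yes → true
  career wins ≤ 254: 60 ≤ 254 is true
  seeding points < 679: 324 < 679 is true
  federation = FIDE-A: NAT == FIDE-A is false
  NOT currently suspended: no → true
  NOT holds a title: yes → false
  age < 17 years: 10 < 17 is true
  federation ∈ {JUN, NAT}: NAT is in the set → true
  currently suspended: no → false
Combine:
[1.1.1.1] false OR true = true
[1.1.1.2] false → true (antecedent false ⇒ implication holds) = true
[1.1.1.3] false AND true = false
[1.1.1] true AND true AND false = false
[1.1] NOT false = true
[1] NOT true = false
[2.1.2] true AND true = true
[2.1] true AND true = true
[2.2.2] false AND true = false
[2.2] true → false = false
[2] true → false = false
[3.1] false OR false = false
[3.2.1] true OR true = true
[3.2] NOT true = false
[3.3.1] false OR false = false
[3.3] NOT false = true
[3] false AND false AND true = false
[root] false OR false OR false = false
Overall: false → eliminated

Eliminated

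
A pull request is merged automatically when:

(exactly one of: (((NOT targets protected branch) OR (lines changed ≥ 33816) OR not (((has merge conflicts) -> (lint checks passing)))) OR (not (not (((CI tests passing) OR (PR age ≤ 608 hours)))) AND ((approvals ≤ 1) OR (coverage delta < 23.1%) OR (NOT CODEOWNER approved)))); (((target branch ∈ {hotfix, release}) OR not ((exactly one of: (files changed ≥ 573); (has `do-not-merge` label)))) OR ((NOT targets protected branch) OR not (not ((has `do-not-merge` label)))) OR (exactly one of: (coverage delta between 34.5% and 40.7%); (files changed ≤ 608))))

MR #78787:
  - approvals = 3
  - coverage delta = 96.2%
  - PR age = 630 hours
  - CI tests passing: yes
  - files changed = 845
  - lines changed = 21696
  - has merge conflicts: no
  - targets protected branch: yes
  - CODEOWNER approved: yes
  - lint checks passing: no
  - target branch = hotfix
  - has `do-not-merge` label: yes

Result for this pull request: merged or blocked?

Merged

Atomic conditions:
  NOT targets protected branch: yes → false
  lines changed ≥ 33816: 21696 ≥ 33816 is false
  has merge conflicts: no → false
  lint checks passing: no → false
  CI tests passing: yes → true
  PR age ≤ 608 hours: 630 ≤ 608 is false
  approvals ≤ 1: 3 ≤ 1 is false
  coverage delta < 23.1%: 96.2 < 23.1 is false
  NOT CODEOWNER approved: yes → false
  target branch ∈ {hotfix, release}: hotfix is in the set → true
  files changed ≥ 573: 845 ≥ 573 is true
  has `do-not-merge` label: yes → true
  coverage delta between 34.5% and 40.7%: 96.2 in [34.5, 40.7] is false
  files changed ≤ 608: 845 ≤ 608 is false
Combine:
[1.1.3.1] false → false (antecedent false ⇒ implication holds) = true
[1.1.3] NOT true = false
[1.1] false OR false OR false = false
[1.2.1.1.1] true OR false = true
[1.2.1.1] NOT true = false
[1.2.1] NOT false = true
[1.2.2] false OR false OR false = false
[1.2] true AND false = false
[1] false OR false = false
[2.1.2.1] exactly-one(true, true) = false
[2.1.2] NOT false = true
[2.1] true OR true = true
[2.2.2.1] NOT true = false
[2.2.2] NOT false = true
[2.2] false OR true = true
[2.3] exactly-one(false, false) = false
[2] true OR true OR false = true
[root] exactly-one(false, true) = true
Overall: true → merged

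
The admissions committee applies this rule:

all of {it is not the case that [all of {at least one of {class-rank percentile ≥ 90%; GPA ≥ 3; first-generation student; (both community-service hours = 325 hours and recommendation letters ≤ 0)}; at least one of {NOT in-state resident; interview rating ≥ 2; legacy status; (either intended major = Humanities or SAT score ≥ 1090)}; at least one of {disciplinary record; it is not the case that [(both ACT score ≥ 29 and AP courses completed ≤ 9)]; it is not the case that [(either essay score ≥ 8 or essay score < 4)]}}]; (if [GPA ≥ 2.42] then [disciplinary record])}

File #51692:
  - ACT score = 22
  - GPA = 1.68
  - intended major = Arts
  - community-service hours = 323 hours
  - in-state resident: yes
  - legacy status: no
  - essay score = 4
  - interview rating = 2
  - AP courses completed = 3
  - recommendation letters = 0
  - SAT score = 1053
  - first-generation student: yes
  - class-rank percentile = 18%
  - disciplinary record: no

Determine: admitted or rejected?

Rejected

Atomic conditions:
  class-rank percentile ≥ 90%: 18 ≥ 90 is false
  GPA ≥ 3: 1.68 ≥ 3 is false
  first-generation student: yes → true
  community-service hours = 325 hours: 323 == 325 is false
  recommendation letters ≤ 0: 0 ≤ 0 is true
  NOT in-state resident: yes → false
  interview rating ≥ 2: 2 ≥ 2 is true
  legacy status: no → false
  intended major = Humanities: Arts == Humanities is false
  SAT score ≥ 1090: 1053 ≥ 1090 is false
  disciplinary record: no → false
  ACT score ≥ 29: 22 ≥ 29 is false
  AP courses completed ≤ 9: 3 ≤ 9 is true
  essay score ≥ 8: 4 ≥ 8 is false
  essay score < 4: 4 < 4 is false
  GPA ≥ 2.42: 1.68 ≥ 2.42 is false
Combine:
[1.1.1.4] false AND true = false
[1.1.1] false OR false OR true OR false = true
[1.1.2.4] false OR false = false
[1.1.2] false OR true OR false OR false = true
[1.1.3.2.1] false AND true = false
[1.1.3.2] NOT false = true
[1.1.3.3.1] false OR false = false
[1.1.3.3] NOT false = true
[1.1.3] false OR true OR true = true
[1.1] true AND true AND true = true
[1] NOT true = false
[2] false → false (antecedent false ⇒ implication holds) = true
[root] false AND true = false
Overall: false → rejected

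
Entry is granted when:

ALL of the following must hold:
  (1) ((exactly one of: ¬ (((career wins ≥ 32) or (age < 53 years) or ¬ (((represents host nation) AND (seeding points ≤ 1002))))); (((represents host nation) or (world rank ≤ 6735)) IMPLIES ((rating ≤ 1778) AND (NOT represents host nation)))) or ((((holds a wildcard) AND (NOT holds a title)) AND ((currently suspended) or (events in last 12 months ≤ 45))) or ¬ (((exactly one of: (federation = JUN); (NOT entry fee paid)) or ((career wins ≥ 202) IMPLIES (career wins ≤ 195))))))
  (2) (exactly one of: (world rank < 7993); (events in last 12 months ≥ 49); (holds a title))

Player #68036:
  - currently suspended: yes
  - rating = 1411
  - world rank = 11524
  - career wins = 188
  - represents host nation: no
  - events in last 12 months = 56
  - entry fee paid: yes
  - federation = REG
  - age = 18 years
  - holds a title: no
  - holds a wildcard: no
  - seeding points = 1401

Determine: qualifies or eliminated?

Qualifies

Atomic conditions:
  career wins ≥ 32: 188 ≥ 32 is true
  age < 53 years: 18 < 53 is true
  represents host nation: no → false
  seeding points ≤ 1002: 1401 ≤ 1002 is false
  world rank ≤ 6735: 11524 ≤ 6735 is false
  rating ≤ 1778: 1411 ≤ 1778 is true
  NOT represents host nation: no → true
  holds a wildcard: no → false
  NOT holds a title: no → true
  currently suspended: yes → true
  events in last 12 months ≤ 45: 56 ≤ 45 is false
  federation = JUN: REG == JUN is false
  NOT entry fee paid: yes → false
  career wins ≥ 202: 188 ≥ 202 is false
  career wins ≤ 195: 188 ≤ 195 is true
  world rank < 7993: 11524 < 7993 is false
  events in last 12 months ≥ 49: 56 ≥ 49 is true
  holds a title: no → false
Combine:
[1.1.1.1.3.1] false AND false = false
[1.1.1.1.3] NOT false = true
[1.1.1.1] true OR true OR true = true
[1.1.1] NOT true = false
[1.1.2.1] false OR false = false
[1.1.2.2] true AND true = true
[1.1.2] false → true (antecedent false ⇒ implication holds) = true
[1.1] exactly-one(false, true) = true
[1.2.1.1] false AND true = false
[1.2.1.2] true OR false = true
[1.2.1] false AND true = false
[1.2.2.1.1] exactly-one(false, false) = false
[1.2.2.1.2] false → true (antecedent false ⇒ implication holds) = true
[1.2.2.1] false OR true = true
[1.2.2] NOT true = false
[1.2] false OR false = false
[1] true OR false = true
[2] exactly-one(false, true, false) = true
[root] true AND true = true
Overall: true → qualifies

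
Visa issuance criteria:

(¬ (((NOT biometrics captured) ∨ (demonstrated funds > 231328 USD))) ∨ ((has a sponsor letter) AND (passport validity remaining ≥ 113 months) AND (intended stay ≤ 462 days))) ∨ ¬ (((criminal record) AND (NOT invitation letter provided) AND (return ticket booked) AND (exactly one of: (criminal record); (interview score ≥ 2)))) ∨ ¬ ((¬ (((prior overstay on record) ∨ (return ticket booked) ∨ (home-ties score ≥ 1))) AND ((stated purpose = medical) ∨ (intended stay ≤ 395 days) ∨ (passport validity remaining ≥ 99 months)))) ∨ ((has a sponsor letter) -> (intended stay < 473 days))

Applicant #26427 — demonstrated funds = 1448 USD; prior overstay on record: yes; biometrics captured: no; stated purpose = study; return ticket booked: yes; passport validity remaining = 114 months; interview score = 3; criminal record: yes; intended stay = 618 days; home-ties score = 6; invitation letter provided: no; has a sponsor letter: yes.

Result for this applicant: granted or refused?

Granted

Atomic conditions:
  NOT biometrics captured: no → true
  demonstrated funds > 231328 USD: 1448 > 231328 is false
  has a sponsor letter: yes → true
  passport validity remaining ≥ 113 months: 114 ≥ 113 is true
  intended stay ≤ 462 days: 618 ≤ 462 is false
  criminal record: yes → true
  NOT invitation letter provided: no → true
  return ticket booked: yes → true
  interview score ≥ 2: 3 ≥ 2 is true
  prior overstay on record: yes → true
  home-ties score ≥ 1: 6 ≥ 1 is true
  stated purpose = medical: study == medical is false
  intended stay ≤ 395 days: 618 ≤ 395 is false
  passport validity remaining ≥ 99 months: 114 ≥ 99 is true
  intended stay < 473 days: 618 < 473 is false
Combine:
[1.1.1] true OR false = true
[1.1] NOT true = false
[1.2] true AND true AND false = false
[1] false OR false = false
[2.1.4] exactly-one(true, true) = false
[2.1] true AND true AND true AND false = false
[2] NOT false = true
[3.1.1.1] true OR true OR true = true
[3.1.1] NOT true = false
[3.1.2] false OR false OR true = true
[3.1] false AND true = false
[3] NOT false = true
[4] true → false = false
[root] false OR true OR true OR false = true
Overall: true → granted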